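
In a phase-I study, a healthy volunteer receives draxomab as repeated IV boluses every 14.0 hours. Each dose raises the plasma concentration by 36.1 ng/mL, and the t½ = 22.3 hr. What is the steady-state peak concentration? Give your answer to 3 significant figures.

102 ng/mL

k = ln 2 / 22.3 = 0.03108 hr⁻¹
Fraction remaining after one interval: e^(−kτ) = e^(−0.03108 × 14.0) = 0.6472
R = 1 / (1 − 0.6472) = 2.834
Css,max = 36.1 × 2.834 ≈ 102 ng/mL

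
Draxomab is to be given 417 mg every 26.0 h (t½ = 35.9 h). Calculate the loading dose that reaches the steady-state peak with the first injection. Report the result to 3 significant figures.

1060 mg

k = ln 2 / 35.9 = 0.01931 h⁻¹
Accumulation ratio R = 1 / (1 − e^(−kτ)) = 1 / (1 − e^(−0.01931×26.0)) = 1 / (1 − 0.6053) = 2.534
Loading dose = maintenance dose × R = 417 × 2.534 ≈ 1060 mg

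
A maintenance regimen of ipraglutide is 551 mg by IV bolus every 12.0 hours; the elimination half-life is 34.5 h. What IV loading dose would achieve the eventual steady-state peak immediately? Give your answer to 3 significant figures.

k = ln 2 / 34.5 = 0.02009 h⁻¹
Accumulation ratio R = 1 / (1 − e^(−kτ)) = 1 / (1 − e^(−0.02009×12.0)) = 1 / (1 − 0.7858) = 4.668
Loading dose = maintenance dose × R = 551 × 4.668 ≈ 2570 mg

2570 mg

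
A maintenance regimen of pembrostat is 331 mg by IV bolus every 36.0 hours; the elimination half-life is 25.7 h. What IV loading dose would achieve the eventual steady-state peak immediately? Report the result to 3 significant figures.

k = ln 2 / 25.7 = 0.02697 h⁻¹
Accumulation ratio R = 1 / (1 − e^(−kτ)) = 1 / (1 − e^(−0.02697×36.0)) = 1 / (1 − 0.3787) = 1.610
Loading dose = maintenance dose × R = 331 × 1.610 ≈ 533 mg

533 mg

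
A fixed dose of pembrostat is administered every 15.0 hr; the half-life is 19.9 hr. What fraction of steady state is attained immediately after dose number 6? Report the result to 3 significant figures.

0.956

k = ln 2 / 19.9 = 0.03483 hr⁻¹
f_n = 1 − e^(−nkτ) = 1 − e^(−6 × 0.03483 × 15.0) = 1 − e^(−3.135) = 1 − 0.04351 ≈ 0.956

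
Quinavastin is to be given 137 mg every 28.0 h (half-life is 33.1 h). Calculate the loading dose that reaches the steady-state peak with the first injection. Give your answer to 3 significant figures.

k = ln 2 / 33.1 = 0.02094 h⁻¹
Accumulation ratio R = 1 / (1 − e^(−kτ)) = 1 / (1 − e^(−0.02094×28.0)) = 1 / (1 − 0.5564) = 2.254
Loading dose = maintenance dose × R = 137 × 2.254 ≈ 309 mg

309 mg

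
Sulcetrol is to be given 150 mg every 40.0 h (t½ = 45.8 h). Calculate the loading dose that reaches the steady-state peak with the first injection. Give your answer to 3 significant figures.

k = ln 2 / 45.8 = 0.01513 h⁻¹
Accumulation ratio R = 1 / (1 − e^(−kτ)) = 1 / (1 − e^(−0.01513×40.0)) = 1 / (1 − 0.5459) = 2.202
Loading dose = maintenance dose × R = 150 × 2.202 ≈ 330 mg

330 mg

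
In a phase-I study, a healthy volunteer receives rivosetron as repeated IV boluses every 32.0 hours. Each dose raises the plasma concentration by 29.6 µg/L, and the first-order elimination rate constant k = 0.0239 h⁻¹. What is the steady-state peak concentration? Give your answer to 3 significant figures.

55.4 µg/L

Fraction remaining after one interval: e^(−kτ) = e^(−0.02390 × 32.0) = 0.4654
R = 1 / (1 − 0.4654) = 1.871
Css,max = 29.6 × 1.871 ≈ 55.4 µg/L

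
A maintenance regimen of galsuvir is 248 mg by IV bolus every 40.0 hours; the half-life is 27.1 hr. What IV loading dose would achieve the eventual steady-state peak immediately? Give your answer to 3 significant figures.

k = ln 2 / 27.1 = 0.02558 hr⁻¹
Accumulation ratio R = 1 / (1 − e^(−kτ)) = 1 / (1 − e^(−0.02558×40.0)) = 1 / (1 − 0.3595) = 1.561
Loading dose = maintenance dose × R = 248 × 1.561 ≈ 387 mg

387 mg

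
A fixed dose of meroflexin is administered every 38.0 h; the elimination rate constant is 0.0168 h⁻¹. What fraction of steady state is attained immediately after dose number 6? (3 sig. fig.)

f_n = 1 − e^(−nkτ) = 1 − e^(−6 × 0.01680 × 38.0) = 1 − e^(−3.830) = 1 − 0.02170 ≈ 0.978

0.978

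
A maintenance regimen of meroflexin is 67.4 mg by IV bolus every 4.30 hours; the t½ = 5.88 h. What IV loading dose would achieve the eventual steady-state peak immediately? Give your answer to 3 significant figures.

170 mg

k = ln 2 / 5.88 = 0.1179 h⁻¹
Accumulation ratio R = 1 / (1 − e^(−kτ)) = 1 / (1 − e^(−0.1179×4.30)) = 1 / (1 − 0.6024) = 2.515
Loading dose = maintenance dose × R = 67.4 × 2.515 ≈ 170 mg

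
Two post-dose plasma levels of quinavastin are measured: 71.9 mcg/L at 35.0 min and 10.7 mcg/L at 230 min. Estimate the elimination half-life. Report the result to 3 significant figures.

k = ln(C₁/C₂) / (t₂ − t₁) = ln(71.9/10.7) / (230 − 35.0)
  = 1.905 / 195.0 = 0.009769 min⁻¹
t½ = ln 2 / k = ln 2 / 0.009769 ≈ 71.0 minutes

71.0 minutes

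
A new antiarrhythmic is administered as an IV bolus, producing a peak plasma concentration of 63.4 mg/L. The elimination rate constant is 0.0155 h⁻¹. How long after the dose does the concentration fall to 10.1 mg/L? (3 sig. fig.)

C(t) = C₀ e^(−kt)  ⇒  t = ln(C₀/C) / k
t = ln(63.4/10.1) / 0.01550 = 1.837 / 0.01550 ≈ 119 hours

119 hours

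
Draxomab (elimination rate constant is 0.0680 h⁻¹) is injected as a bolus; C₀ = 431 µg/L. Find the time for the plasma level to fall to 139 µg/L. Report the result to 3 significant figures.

16.6 hours

C(t) = C₀ e^(−kt)  ⇒  t = ln(C₀/C) / k
t = ln(431/139) / 0.06800 = 1.132 / 0.06800 ≈ 16.6 hours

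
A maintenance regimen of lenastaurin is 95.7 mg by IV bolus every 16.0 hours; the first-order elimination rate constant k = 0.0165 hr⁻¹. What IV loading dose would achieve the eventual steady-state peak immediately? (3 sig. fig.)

Accumulation ratio R = 1 / (1 − e^(−kτ)) = 1 / (1 − e^(−0.01650×16.0)) = 1 / (1 − 0.7680) = 4.310
Loading dose = maintenance dose × R = 95.7 × 4.310 ≈ 412 mg

412 mg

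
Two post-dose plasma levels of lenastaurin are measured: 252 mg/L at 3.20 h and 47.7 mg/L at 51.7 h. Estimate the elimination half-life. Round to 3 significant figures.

k = ln(C₁/C₂) / (t₂ − t₁) = ln(252/47.7) / (51.7 − 3.20)
  = 1.664 / 48.50 = 0.03432 h⁻¹
t½ = ln 2 / k = ln 2 / 0.03432 ≈ 20.2 hours

20.2 hours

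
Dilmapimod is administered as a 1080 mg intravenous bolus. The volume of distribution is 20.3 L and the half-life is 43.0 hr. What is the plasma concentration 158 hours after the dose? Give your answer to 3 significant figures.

4.17 mg/L

C₀ = dose / V = 1080 / 20.3 = 53.20 mg/L
k = ln 2 / 43.0 = 0.01612 hr⁻¹
C(t) = C₀ e^(−kt) = 53.20 × e^(−0.01612 × 158) = 53.20 × e^(−2.547) = 53.20 × 0.07832 ≈ 4.17 mg/L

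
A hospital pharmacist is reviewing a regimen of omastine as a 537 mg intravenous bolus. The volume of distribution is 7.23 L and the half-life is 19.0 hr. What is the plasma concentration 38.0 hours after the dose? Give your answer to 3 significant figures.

C₀ = dose / V = 537 / 7.23 = 74.27 mg/L
k = ln 2 / 19.0 = 0.03648 hr⁻¹
C(t) = C₀ e^(−kt) = 74.27 × e^(−0.03648 × 38.0) = 74.27 × e^(−1.386) = 74.27 × 0.2500 ≈ 18.6 mg/L

18.6 mg/L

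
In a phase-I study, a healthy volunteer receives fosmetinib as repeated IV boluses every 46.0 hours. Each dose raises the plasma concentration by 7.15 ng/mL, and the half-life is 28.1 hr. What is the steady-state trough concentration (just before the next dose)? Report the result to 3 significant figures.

k = ln 2 / 28.1 = 0.02467 hr⁻¹
Fraction remaining after one interval: e^(−kτ) = e^(−0.02467 × 46.0) = 0.3215
R = 1 / (1 − 0.3215) = 1.474
Css,max = 7.15 × 1.474 = 10.54 ng/mL
Css,min = Css,max × e^(−kτ) = 10.54 × 0.3215 ≈ 3.39 ng/mL

3.39 ng/mL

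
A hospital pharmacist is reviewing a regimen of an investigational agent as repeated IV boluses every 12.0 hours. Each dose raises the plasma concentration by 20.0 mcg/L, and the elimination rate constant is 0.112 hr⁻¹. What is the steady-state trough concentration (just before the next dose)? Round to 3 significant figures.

Fraction remaining after one interval: e^(−kτ) = e^(−0.1120 × 12.0) = 0.2608
R = 1 / (1 − 0.2608) = 1.353
Css,max = 20.0 × 1.353 = 27.06 mcg/L
Css,min = Css,max × e^(−kτ) = 27.06 × 0.2608 ≈ 7.06 mcg/L

7.06 mcg/L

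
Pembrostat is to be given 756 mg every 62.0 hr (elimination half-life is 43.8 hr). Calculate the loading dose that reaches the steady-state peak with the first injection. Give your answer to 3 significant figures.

1210 mg

k = ln 2 / 43.8 = 0.01583 hr⁻¹
Accumulation ratio R = 1 / (1 − e^(−kτ)) = 1 / (1 − e^(−0.01583×62.0)) = 1 / (1 − 0.3749) = 1.600
Loading dose = maintenance dose × R = 756 × 1.600 ≈ 1210 mg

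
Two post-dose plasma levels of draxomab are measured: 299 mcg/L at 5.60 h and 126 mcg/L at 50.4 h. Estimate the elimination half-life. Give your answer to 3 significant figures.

35.9 hours

k = ln(C₁/C₂) / (t₂ − t₁) = ln(299/126) / (50.4 − 5.60)
  = 0.8642 / 44.80 = 0.01929 h⁻¹
t½ = ln 2 / k = ln 2 / 0.01929 ≈ 35.9 hours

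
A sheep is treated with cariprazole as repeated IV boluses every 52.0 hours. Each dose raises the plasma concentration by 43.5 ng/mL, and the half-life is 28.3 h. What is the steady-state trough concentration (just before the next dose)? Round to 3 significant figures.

16.9 ng/mL

k = ln 2 / 28.3 = 0.02449 h⁻¹
Fraction remaining after one interval: e^(−kτ) = e^(−0.02449 × 52.0) = 0.2798
R = 1 / (1 − 0.2798) = 1.389
Css,max = 43.5 × 1.389 = 60.40 ng/mL
Css,min = Css,max × e^(−kτ) = 60.40 × 0.2798 ≈ 16.9 ng/mL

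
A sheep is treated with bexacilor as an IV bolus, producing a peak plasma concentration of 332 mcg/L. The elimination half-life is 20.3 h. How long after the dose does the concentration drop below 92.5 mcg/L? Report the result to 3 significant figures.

37.4 hours

k = ln 2 / 20.3 = 0.03415 h⁻¹
C(t) = C₀ e^(−kt)  ⇒  t = ln(C₀/C) / k
t = ln(332/92.5) / 0.03415 = 1.278 / 0.03415 ≈ 37.4 hours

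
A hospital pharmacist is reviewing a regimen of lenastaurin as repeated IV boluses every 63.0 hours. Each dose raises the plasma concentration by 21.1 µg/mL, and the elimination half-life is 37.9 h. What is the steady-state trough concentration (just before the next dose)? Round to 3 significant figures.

9.75 µg/mL

k = ln 2 / 37.9 = 0.01829 h⁻¹
Fraction remaining after one interval: e^(−kτ) = e^(−0.01829 × 63.0) = 0.3159
R = 1 / (1 − 0.3159) = 1.462
Css,max = 21.1 × 1.462 = 30.85 µg/mL
Css,min = Css,max × e^(−kτ) = 30.85 × 0.3159 ≈ 9.75 µg/mL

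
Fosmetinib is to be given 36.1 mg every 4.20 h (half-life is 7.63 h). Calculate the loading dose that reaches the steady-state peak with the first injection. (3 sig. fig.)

114 mg

k = ln 2 / 7.63 = 0.09084 h⁻¹
Accumulation ratio R = 1 / (1 − e^(−kτ)) = 1 / (1 − e^(−0.09084×4.20)) = 1 / (1 − 0.6828) = 3.153
Loading dose = maintenance dose × R = 36.1 × 3.153 ≈ 114 mg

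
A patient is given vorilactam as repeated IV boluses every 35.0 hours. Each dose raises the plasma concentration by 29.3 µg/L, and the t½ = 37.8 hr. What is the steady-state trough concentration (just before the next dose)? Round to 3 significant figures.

k = ln 2 / 37.8 = 0.01834 hr⁻¹
Fraction remaining after one interval: e^(−kτ) = e^(−0.01834 × 35.0) = 0.5263
R = 1 / (1 − 0.5263) = 2.111
Css,max = 29.3 × 2.111 = 61.86 µg/L
Css,min = Css,max × e^(−kτ) = 61.86 × 0.5263 ≈ 32.6 µg/L

32.6 µg/L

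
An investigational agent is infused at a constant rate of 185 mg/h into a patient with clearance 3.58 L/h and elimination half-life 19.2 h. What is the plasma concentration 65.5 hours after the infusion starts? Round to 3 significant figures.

46.8 µg/mL

Css = rate / CL = 185 / 3.58 = 51.68 µg/mL
k = ln 2 / 19.2 = 0.03610 h⁻¹
C(t) = Css (1 − e^(−kt)) = 51.68 × (1 − e^(−2.365)) = 51.68 × 0.9060 ≈ 46.8 µg/mL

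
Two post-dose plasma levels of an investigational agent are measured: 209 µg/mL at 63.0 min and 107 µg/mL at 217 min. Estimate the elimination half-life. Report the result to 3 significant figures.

159 minutes

k = ln(C₁/C₂) / (t₂ − t₁) = ln(209/107) / (217 − 63.0)
  = 0.6695 / 154.0 = 0.004347 min⁻¹
t½ = ln 2 / k = ln 2 / 0.004347 ≈ 159 minutes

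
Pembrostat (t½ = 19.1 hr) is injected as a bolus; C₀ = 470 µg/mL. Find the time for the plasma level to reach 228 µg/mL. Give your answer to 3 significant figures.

k = ln 2 / 19.1 = 0.03629 hr⁻¹
C(t) = C₀ e^(−kt)  ⇒  t = ln(C₀/C) / k
t = ln(470/228) / 0.03629 = 0.7234 / 0.03629 ≈ 19.9 hours

19.9 hours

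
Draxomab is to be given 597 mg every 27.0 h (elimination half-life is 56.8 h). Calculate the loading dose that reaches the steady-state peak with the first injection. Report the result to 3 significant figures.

k = ln 2 / 56.8 = 0.01220 h⁻¹
Accumulation ratio R = 1 / (1 − e^(−kτ)) = 1 / (1 − e^(−0.01220×27.0)) = 1 / (1 − 0.7193) = 3.562
Loading dose = maintenance dose × R = 597 × 3.562 ≈ 2130 mg

2130 mg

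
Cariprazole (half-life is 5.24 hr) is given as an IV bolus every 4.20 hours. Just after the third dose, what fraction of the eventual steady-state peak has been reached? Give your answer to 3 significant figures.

k = ln 2 / 5.24 = 0.1323 hr⁻¹
f_n = 1 − e^(−nkτ) = 1 − e^(−3 × 0.1323 × 4.20) = 1 − e^(−1.667) = 1 − 0.1889 ≈ 0.811

0.811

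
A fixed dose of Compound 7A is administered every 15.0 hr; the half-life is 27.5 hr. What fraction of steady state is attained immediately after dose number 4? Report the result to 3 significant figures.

0.780

k = ln 2 / 27.5 = 0.02521 hr⁻¹
f_n = 1 − e^(−nkτ) = 1 − e^(−4 × 0.02521 × 15.0) = 1 − e^(−1.512) = 1 − 0.2204 ≈ 0.780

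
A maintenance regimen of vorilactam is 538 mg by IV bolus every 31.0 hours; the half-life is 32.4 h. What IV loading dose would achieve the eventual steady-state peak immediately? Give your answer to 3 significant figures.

k = ln 2 / 32.4 = 0.02139 h⁻¹
Accumulation ratio R = 1 / (1 − e^(−kτ)) = 1 / (1 − e^(−0.02139×31.0)) = 1 / (1 − 0.5152) = 2.063
Loading dose = maintenance dose × R = 538 × 2.063 ≈ 1110 mg

1110 mg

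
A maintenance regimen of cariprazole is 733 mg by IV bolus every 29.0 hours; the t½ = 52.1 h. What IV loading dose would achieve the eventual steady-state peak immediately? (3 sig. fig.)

2290 mg

k = ln 2 / 52.1 = 0.01330 h⁻¹
Accumulation ratio R = 1 / (1 − e^(−kτ)) = 1 / (1 − e^(−0.01330×29.0)) = 1 / (1 − 0.6799) = 3.124
Loading dose = maintenance dose × R = 733 × 3.124 ≈ 2290 mg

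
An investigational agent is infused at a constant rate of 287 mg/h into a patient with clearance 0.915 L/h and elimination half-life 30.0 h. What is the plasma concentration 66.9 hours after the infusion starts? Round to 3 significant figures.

Css = rate / CL = 287 / 0.915 = 313.7 mg/L
k = ln 2 / 30.0 = 0.02310 h⁻¹
C(t) = Css (1 − e^(−kt)) = 313.7 × (1 − e^(−1.546)) = 313.7 × 0.7868 ≈ 247 mg/L

247 mg/L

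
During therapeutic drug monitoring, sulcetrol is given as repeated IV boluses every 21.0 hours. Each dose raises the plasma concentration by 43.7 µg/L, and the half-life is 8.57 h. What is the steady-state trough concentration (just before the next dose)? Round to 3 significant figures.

k = ln 2 / 8.57 = 0.08088 h⁻¹
Fraction remaining after one interval: e^(−kτ) = e^(−0.08088 × 21.0) = 0.1830
R = 1 / (1 − 0.1830) = 1.224
Css,max = 43.7 × 1.224 = 53.49 µg/L
Css,min = Css,max × e^(−kτ) = 53.49 × 0.1830 ≈ 9.79 µg/L

9.79 µg/L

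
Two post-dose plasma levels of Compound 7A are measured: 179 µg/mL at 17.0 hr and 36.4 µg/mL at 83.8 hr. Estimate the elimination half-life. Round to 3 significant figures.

k = ln(C₁/C₂) / (t₂ − t₁) = ln(179/36.4) / (83.8 − 17.0)
  = 1.593 / 66.80 = 0.02384 hr⁻¹
t½ = ln 2 / k = ln 2 / 0.02384 ≈ 29.1 hours

29.1 hours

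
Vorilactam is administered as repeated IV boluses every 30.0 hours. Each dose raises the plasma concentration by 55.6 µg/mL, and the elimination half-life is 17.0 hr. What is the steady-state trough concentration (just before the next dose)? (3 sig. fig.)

k = ln 2 / 17.0 = 0.04077 hr⁻¹
Fraction remaining after one interval: e^(−kτ) = e^(−0.04077 × 30.0) = 0.2943
R = 1 / (1 − 0.2943) = 1.417
Css,max = 55.6 × 1.417 = 78.79 µg/mL
Css,min = Css,max × e^(−kτ) = 78.79 × 0.2943 ≈ 23.2 µg/mL

23.2 µg/mL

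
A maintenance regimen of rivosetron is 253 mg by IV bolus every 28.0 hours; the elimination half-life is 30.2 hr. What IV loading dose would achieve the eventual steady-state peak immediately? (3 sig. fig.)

534 mg

k = ln 2 / 30.2 = 0.02295 hr⁻¹
Accumulation ratio R = 1 / (1 − e^(−kτ)) = 1 / (1 − e^(−0.02295×28.0)) = 1 / (1 − 0.5259) = 2.109
Loading dose = maintenance dose × R = 253 × 2.109 ≈ 534 mg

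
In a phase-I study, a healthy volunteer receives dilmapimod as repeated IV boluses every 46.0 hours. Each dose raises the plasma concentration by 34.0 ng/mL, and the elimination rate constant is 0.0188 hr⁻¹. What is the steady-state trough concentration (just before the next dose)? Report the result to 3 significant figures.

24.7 ng/mL

Fraction remaining after one interval: e^(−kτ) = e^(−0.01880 × 46.0) = 0.4211
R = 1 / (1 − 0.4211) = 1.728
Css,max = 34.0 × 1.728 = 58.74 ng/mL
Css,min = Css,max × e^(−kτ) = 58.74 × 0.4211 ≈ 24.7 ng/mL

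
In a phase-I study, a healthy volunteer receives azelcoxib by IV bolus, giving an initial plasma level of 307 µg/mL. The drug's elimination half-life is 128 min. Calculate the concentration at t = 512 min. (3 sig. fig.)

k = ln 2 / 128 = 0.005415 min⁻¹
C(t) = C₀ e^(−kt) = 307 × e^(−0.005415 × 512) = 307 × e^(−2.773) = 307 × 0.06250 ≈ 19.2 µg/mL

19.2 µg/mL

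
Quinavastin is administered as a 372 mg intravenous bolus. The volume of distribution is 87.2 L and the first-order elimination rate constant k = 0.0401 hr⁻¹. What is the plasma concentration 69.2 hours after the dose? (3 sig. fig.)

C₀ = dose / V = 372 / 87.2 = 4.266 µg/mL
C(t) = C₀ e^(−kt) = 4.266 × e^(−0.04010 × 69.2) = 4.266 × e^(−2.775) = 4.266 × 0.06235 ≈ 0.266 µg/mL

0.266 µg/mL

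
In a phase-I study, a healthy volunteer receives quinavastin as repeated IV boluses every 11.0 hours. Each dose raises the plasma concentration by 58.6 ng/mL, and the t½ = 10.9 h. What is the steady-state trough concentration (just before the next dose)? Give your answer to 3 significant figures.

57.9 ng/mL

k = ln 2 / 10.9 = 0.06359 h⁻¹
Fraction remaining after one interval: e^(−kτ) = e^(−0.06359 × 11.0) = 0.4968
R = 1 / (1 − 0.4968) = 1.987
Css,max = 58.6 × 1.987 = 116.5 ng/mL
Css,min = Css,max × e^(−kτ) = 116.5 × 0.4968 ≈ 57.9 ng/mL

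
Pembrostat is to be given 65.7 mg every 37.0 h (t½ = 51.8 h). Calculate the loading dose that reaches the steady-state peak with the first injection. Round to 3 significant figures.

k = ln 2 / 51.8 = 0.01338 h⁻¹
Accumulation ratio R = 1 / (1 − e^(−kτ)) = 1 / (1 − e^(−0.01338×37.0)) = 1 / (1 − 0.6095) = 2.561
Loading dose = maintenance dose × R = 65.7 × 2.561 ≈ 168 mg

168 mg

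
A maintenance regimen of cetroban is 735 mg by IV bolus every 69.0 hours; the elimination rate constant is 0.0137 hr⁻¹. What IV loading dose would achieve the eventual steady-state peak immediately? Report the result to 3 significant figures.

1200 mg

Accumulation ratio R = 1 / (1 − e^(−kτ)) = 1 / (1 − e^(−0.01370×69.0)) = 1 / (1 − 0.3886) = 1.635
Loading dose = maintenance dose × R = 735 × 1.635 ≈ 1200 mg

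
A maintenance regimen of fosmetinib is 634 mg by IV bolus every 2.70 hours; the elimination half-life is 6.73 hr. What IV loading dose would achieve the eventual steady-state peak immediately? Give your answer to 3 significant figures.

2610 mg

k = ln 2 / 6.73 = 0.1030 hr⁻¹
Accumulation ratio R = 1 / (1 − e^(−kτ)) = 1 / (1 − e^(−0.1030×2.70)) = 1 / (1 − 0.7572) = 4.119
Loading dose = maintenance dose × R = 634 × 4.119 ≈ 2610 mg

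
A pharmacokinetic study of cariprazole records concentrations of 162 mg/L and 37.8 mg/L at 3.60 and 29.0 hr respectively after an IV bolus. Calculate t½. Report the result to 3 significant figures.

12.1 hours

k = ln(C₁/C₂) / (t₂ − t₁) = ln(162/37.8) / (29.0 − 3.60)
  = 1.455 / 25.40 = 0.05729 hr⁻¹
t½ = ln 2 / k = ln 2 / 0.05729 ≈ 12.1 hours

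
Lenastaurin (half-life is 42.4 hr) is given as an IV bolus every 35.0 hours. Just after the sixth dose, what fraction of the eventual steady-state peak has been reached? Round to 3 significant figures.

k = ln 2 / 42.4 = 0.01635 hr⁻¹
f_n = 1 − e^(−nkτ) = 1 − e^(−6 × 0.01635 × 35.0) = 1 − e^(−3.433) = 1 − 0.03229 ≈ 0.968

0.968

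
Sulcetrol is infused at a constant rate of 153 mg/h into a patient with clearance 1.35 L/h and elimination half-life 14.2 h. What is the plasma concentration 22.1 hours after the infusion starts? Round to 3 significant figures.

74.8 µg/mL

Css = rate / CL = 153 / 1.35 = 113.3 µg/mL
k = ln 2 / 14.2 = 0.04881 h⁻¹
C(t) = Css (1 − e^(−kt)) = 113.3 × (1 − e^(−1.079)) = 113.3 × 0.6600 ≈ 74.8 µg/mL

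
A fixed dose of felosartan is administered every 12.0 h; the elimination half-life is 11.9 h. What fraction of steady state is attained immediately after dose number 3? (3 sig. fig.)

0.877

k = ln 2 / 11.9 = 0.05825 h⁻¹
f_n = 1 − e^(−nkτ) = 1 − e^(−3 × 0.05825 × 12.0) = 1 − e^(−2.097) = 1 − 0.1228 ≈ 0.877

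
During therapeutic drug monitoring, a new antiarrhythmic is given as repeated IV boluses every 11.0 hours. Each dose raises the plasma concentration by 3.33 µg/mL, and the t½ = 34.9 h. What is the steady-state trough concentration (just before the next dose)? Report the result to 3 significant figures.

k = ln 2 / 34.9 = 0.01986 h⁻¹
Fraction remaining after one interval: e^(−kτ) = e^(−0.01986 × 11.0) = 0.8037
R = 1 / (1 − 0.8037) = 5.095
Css,max = 3.33 × 5.095 = 16.97 µg/mL
Css,min = Css,max × e^(−kτ) = 16.97 × 0.8037 ≈ 13.6 µg/mL

13.6 µg/mL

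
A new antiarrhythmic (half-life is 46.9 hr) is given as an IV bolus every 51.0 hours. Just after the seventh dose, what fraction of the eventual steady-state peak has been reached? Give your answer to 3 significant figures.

0.995

k = ln 2 / 46.9 = 0.01478 hr⁻¹
f_n = 1 − e^(−nkτ) = 1 − e^(−7 × 0.01478 × 51.0) = 1 − e^(−5.276) = 1 − 0.005112 ≈ 0.995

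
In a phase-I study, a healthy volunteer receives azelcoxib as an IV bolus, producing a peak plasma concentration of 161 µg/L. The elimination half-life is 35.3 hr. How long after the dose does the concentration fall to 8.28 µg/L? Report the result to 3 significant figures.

k = ln 2 / 35.3 = 0.01964 hr⁻¹
C(t) = C₀ e^(−kt)  ⇒  t = ln(C₀/C) / k
t = ln(161/8.28) / 0.01964 = 2.968 / 0.01964 ≈ 151 hours

151 hours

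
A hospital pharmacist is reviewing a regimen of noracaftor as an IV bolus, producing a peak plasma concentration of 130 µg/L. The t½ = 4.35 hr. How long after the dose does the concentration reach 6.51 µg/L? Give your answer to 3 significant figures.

k = ln 2 / 4.35 = 0.1593 hr⁻¹
C(t) = C₀ e^(−kt)  ⇒  t = ln(C₀/C) / k
t = ln(130/6.51) / 0.1593 = 2.994 / 0.1593 ≈ 18.8 hours

18.8 hours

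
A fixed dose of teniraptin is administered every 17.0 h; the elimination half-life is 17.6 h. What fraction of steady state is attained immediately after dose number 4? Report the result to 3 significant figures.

k = ln 2 / 17.6 = 0.03938 h⁻¹
f_n = 1 − e^(−nkτ) = 1 − e^(−4 × 0.03938 × 17.0) = 1 − e^(−2.678) = 1 − 0.06870 ≈ 0.931

0.931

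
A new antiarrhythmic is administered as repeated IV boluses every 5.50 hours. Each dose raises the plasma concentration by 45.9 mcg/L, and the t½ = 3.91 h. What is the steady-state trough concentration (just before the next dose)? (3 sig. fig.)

27.8 mcg/L

k = ln 2 / 3.91 = 0.1773 h⁻¹
Fraction remaining after one interval: e^(−kτ) = e^(−0.1773 × 5.50) = 0.3772
R = 1 / (1 − 0.3772) = 1.606
Css,max = 45.9 × 1.606 = 73.70 mcg/L
Css,min = Css,max × e^(−kτ) = 73.70 × 0.3772 ≈ 27.8 mcg/L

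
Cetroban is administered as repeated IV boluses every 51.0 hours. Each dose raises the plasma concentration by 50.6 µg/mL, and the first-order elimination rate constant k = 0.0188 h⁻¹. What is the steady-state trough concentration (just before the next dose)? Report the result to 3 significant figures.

31.5 µg/mL

Fraction remaining after one interval: e^(−kτ) = e^(−0.01880 × 51.0) = 0.3834
R = 1 / (1 − 0.3834) = 1.622
Css,max = 50.6 × 1.622 = 82.06 µg/mL
Css,min = Css,max × e^(−kτ) = 82.06 × 0.3834 ≈ 31.5 µg/mL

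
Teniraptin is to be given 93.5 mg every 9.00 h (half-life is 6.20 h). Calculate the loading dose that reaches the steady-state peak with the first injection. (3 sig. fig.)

147 mg

k = ln 2 / 6.20 = 0.1118 h⁻¹
Accumulation ratio R = 1 / (1 − e^(−kτ)) = 1 / (1 − e^(−0.1118×9.00)) = 1 / (1 − 0.3656) = 1.576
Loading dose = maintenance dose × R = 93.5 × 1.576 ≈ 147 mg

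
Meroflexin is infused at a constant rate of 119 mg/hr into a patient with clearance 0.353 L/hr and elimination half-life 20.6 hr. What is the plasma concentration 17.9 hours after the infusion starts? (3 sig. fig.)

Css = rate / CL = 119 / 0.353 = 337.1 mg/L
k = ln 2 / 20.6 = 0.03365 hr⁻¹
C(t) = Css (1 − e^(−kt)) = 337.1 × (1 − e^(−0.6023)) = 337.1 × 0.4524 ≈ 153 mg/L

153 mg/L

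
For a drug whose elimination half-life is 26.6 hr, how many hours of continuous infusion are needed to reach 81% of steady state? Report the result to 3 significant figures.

63.7 hours

k = ln 2 / 26.6 = 0.02606 hr⁻¹
f = 1 − e^(−kt)  ⇒  t = −ln(1 − f) / k
t = −ln(1 − 0.81) / 0.02606 = 1.661 / 0.02606 ≈ 63.7 hours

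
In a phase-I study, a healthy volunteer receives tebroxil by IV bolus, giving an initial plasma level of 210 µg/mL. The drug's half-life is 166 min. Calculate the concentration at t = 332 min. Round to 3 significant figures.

52.5 µg/mL

k = ln 2 / 166 = 0.004176 min⁻¹
C(t) = C₀ e^(−kt) = 210 × e^(−0.004176 × 332) = 210 × e^(−1.386) = 210 × 0.2500 ≈ 52.5 µg/mL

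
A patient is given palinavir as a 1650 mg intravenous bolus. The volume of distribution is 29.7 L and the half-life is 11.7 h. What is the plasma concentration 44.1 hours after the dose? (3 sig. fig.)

4.07 µg/mL

C₀ = dose / V = 1650 / 29.7 = 55.56 µg/mL
k = ln 2 / 11.7 = 0.05924 h⁻¹
C(t) = C₀ e^(−kt) = 55.56 × e^(−0.05924 × 44.1) = 55.56 × e^(−2.613) = 55.56 × 0.07334 ≈ 4.07 µg/mL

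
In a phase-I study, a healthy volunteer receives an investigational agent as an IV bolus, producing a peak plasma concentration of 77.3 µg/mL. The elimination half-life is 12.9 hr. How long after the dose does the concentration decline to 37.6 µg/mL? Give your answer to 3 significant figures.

13.4 hours

k = ln 2 / 12.9 = 0.05373 hr⁻¹
C(t) = C₀ e^(−kt)  ⇒  t = ln(C₀/C) / k
t = ln(77.3/37.6) / 0.05373 = 0.7207 / 0.05373 ≈ 13.4 hours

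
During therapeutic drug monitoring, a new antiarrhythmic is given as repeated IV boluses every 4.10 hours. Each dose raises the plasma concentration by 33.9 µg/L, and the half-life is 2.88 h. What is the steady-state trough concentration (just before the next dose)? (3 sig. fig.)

k = ln 2 / 2.88 = 0.2407 h⁻¹
Fraction remaining after one interval: e^(−kτ) = e^(−0.2407 × 4.10) = 0.3728
R = 1 / (1 − 0.3728) = 1.594
Css,max = 33.9 × 1.594 = 54.05 µg/L
Css,min = Css,max × e^(−kτ) = 54.05 × 0.3728 ≈ 20.1 µg/L

20.1 µg/L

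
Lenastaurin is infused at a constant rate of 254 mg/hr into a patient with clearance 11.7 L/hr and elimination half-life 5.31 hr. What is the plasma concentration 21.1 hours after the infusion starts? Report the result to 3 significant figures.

Css = rate / CL = 254 / 11.7 = 21.71 mg/L
k = ln 2 / 5.31 = 0.1305 hr⁻¹
C(t) = Css (1 − e^(−kt)) = 21.71 × (1 − e^(−2.754)) = 21.71 × 0.9363 ≈ 20.3 mg/L

20.3 mg/L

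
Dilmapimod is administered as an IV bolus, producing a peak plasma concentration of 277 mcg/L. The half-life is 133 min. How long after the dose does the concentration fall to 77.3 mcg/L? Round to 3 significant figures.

k = ln 2 / 133 = 0.005212 min⁻¹
C(t) = C₀ e^(−kt)  ⇒  t = ln(C₀/C) / k
t = ln(277/77.3) / 0.005212 = 1.276 / 0.005212 ≈ 245 minutes

245 minutes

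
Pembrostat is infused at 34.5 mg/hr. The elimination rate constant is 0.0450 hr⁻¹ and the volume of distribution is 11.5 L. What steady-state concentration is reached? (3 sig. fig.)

CL = k · V = 0.0450 × 11.5 = 0.5175 L/hr
Css = rate / CL = 34.5 / 0.5175 ≈ 66.7 mg/L

66.7 mg/L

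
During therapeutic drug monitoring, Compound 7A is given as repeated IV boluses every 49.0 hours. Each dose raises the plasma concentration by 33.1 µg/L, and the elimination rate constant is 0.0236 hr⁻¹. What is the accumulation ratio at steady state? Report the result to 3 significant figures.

1.46

Fraction remaining after one interval: e^(−kτ) = e^(−0.02360 × 49.0) = 0.3146
R = 1 / (1 − 0.3146) = 1 / 0.6854 ≈ 1.46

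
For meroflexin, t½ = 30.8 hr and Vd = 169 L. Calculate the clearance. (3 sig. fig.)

3.80 L/hr

k = ln 2 / t½ = ln 2 / 30.8 = 0.02250 hr⁻¹
CL = k · V = 0.02250 × 169 ≈ 3.80 L/hr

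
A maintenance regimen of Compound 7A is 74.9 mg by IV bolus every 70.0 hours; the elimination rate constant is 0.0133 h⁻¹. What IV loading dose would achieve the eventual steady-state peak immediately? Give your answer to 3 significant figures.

Accumulation ratio R = 1 / (1 − e^(−kτ)) = 1 / (1 − e^(−0.01330×70.0)) = 1 / (1 − 0.3942) = 1.651
Loading dose = maintenance dose × R = 74.9 × 1.651 ≈ 124 mg

124 mg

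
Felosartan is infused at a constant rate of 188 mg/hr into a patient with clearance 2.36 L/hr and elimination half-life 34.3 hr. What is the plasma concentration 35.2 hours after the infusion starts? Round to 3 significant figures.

40.5 µg/mL

Css = rate / CL = 188 / 2.36 = 79.66 µg/mL
k = ln 2 / 34.3 = 0.02021 hr⁻¹
C(t) = Css (1 − e^(−kt)) = 79.66 × (1 − e^(−0.7113)) = 79.66 × 0.5090 ≈ 40.5 µg/mL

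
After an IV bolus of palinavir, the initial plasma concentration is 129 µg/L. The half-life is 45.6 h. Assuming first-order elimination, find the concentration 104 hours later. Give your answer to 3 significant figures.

26.5 µg/L

k = ln 2 / 45.6 = 0.01520 h⁻¹
C(t) = C₀ e^(−kt) = 129 × e^(−0.01520 × 104) = 129 × e^(−1.581) = 129 × 0.2058 ≈ 26.5 µg/L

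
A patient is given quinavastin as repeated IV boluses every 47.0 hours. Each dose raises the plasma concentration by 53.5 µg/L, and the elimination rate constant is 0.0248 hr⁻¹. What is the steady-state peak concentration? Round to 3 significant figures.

77.7 µg/L

Fraction remaining after one interval: e^(−kτ) = e^(−0.02480 × 47.0) = 0.3117
R = 1 / (1 − 0.3117) = 1.453
Css,max = 53.5 × 1.453 ≈ 77.7 µg/L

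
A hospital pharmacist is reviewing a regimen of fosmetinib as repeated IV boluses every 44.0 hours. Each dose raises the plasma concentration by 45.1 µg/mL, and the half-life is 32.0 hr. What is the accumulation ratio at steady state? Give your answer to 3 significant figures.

1.63

k = ln 2 / 32.0 = 0.02166 hr⁻¹
Fraction remaining after one interval: e^(−kτ) = e^(−0.02166 × 44.0) = 0.3856
R = 1 / (1 − 0.3856) = 1 / 0.6144 ≈ 1.63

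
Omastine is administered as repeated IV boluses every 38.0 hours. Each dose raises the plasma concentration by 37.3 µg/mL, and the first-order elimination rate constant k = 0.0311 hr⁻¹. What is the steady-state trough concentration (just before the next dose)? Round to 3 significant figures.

16.5 µg/mL

Fraction remaining after one interval: e^(−kτ) = e^(−0.03110 × 38.0) = 0.3067
R = 1 / (1 − 0.3067) = 1.442
Css,max = 37.3 × 1.442 = 53.80 µg/mL
Css,min = Css,max × e^(−kτ) = 53.80 × 0.3067 ≈ 16.5 µg/mL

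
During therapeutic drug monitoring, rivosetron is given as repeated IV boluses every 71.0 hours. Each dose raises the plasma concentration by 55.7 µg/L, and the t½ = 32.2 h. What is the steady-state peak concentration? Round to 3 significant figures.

k = ln 2 / 32.2 = 0.02153 h⁻¹
Fraction remaining after one interval: e^(−kτ) = e^(−0.02153 × 71.0) = 0.2169
R = 1 / (1 − 0.2169) = 1.277
Css,max = 55.7 × 1.277 ≈ 71.1 µg/L

71.1 µg/L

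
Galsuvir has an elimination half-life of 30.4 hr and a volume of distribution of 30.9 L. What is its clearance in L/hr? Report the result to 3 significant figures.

0.705 L/hr

k = ln 2 / t½ = ln 2 / 30.4 = 0.02280 hr⁻¹
CL = k · V = 0.02280 × 30.9 ≈ 0.705 L/hr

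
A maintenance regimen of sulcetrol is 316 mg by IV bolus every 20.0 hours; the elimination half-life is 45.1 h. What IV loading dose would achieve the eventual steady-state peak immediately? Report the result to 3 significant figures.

k = ln 2 / 45.1 = 0.01537 h⁻¹
Accumulation ratio R = 1 / (1 − e^(−kτ)) = 1 / (1 − e^(−0.01537×20.0)) = 1 / (1 − 0.7354) = 3.779
Loading dose = maintenance dose × R = 316 × 3.779 ≈ 1190 mg

1190 mg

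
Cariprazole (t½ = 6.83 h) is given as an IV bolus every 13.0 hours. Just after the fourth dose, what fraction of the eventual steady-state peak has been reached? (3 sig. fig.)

0.995

k = ln 2 / 6.83 = 0.1015 h⁻¹
f_n = 1 − e^(−nkτ) = 1 − e^(−4 × 0.1015 × 13.0) = 1 − e^(−5.277) = 1 − 0.005106 ≈ 0.995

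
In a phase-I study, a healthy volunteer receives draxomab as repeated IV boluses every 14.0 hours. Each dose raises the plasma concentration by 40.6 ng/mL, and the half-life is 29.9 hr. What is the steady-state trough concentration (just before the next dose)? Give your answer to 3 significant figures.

106 ng/mL

k = ln 2 / 29.9 = 0.02318 hr⁻¹
Fraction remaining after one interval: e^(−kτ) = e^(−0.02318 × 14.0) = 0.7229
R = 1 / (1 − 0.7229) = 3.608
Css,max = 40.6 × 3.608 = 146.5 ng/mL
Css,min = Css,max × e^(−kτ) = 146.5 × 0.7229 ≈ 106 ng/mL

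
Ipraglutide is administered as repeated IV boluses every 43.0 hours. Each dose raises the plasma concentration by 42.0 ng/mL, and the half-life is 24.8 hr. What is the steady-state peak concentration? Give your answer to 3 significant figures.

60.1 ng/mL

k = ln 2 / 24.8 = 0.02795 hr⁻¹
Fraction remaining after one interval: e^(−kτ) = e^(−0.02795 × 43.0) = 0.3006
R = 1 / (1 − 0.3006) = 1.430
Css,max = 42.0 × 1.430 ≈ 60.1 ng/mL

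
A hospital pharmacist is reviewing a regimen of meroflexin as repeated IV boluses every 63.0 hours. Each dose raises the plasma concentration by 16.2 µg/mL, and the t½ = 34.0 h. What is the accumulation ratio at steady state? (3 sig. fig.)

1.38

k = ln 2 / 34.0 = 0.02039 h⁻¹
Fraction remaining after one interval: e^(−kτ) = e^(−0.02039 × 63.0) = 0.2768
R = 1 / (1 − 0.2768) = 1 / 0.7232 ≈ 1.38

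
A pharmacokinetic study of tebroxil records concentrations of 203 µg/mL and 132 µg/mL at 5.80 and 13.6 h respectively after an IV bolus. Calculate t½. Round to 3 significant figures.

12.6 hours

k = ln(C₁/C₂) / (t₂ − t₁) = ln(203/132) / (13.6 − 5.80)
  = 0.4304 / 7.800 = 0.05518 h⁻¹
t½ = ln 2 / k = ln 2 / 0.05518 ≈ 12.6 hours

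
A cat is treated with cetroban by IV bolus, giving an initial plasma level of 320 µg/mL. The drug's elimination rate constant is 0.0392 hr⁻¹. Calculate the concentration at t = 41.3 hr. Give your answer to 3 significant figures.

C(t) = C₀ e^(−kt) = 320 × e^(−0.03920 × 41.3) = 320 × e^(−1.619) = 320 × 0.1981 ≈ 63.4 µg/mL

63.4 µg/mL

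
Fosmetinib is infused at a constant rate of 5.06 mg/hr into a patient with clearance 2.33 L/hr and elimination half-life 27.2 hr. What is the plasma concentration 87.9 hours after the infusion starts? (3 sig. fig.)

Css = rate / CL = 5.06 / 2.33 = 2.172 µg/mL
k = ln 2 / 27.2 = 0.02548 hr⁻¹
C(t) = Css (1 − e^(−kt)) = 2.172 × (1 − e^(−2.240)) = 2.172 × 0.8935 ≈ 1.94 µg/mL

1.94 µg/mL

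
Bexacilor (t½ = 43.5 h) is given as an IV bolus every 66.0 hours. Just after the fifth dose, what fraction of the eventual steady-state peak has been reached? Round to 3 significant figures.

0.995

k = ln 2 / 43.5 = 0.01593 h⁻¹
f_n = 1 − e^(−nkτ) = 1 − e^(−5 × 0.01593 × 66.0) = 1 − e^(−5.258) = 1 − 0.005204 ≈ 0.995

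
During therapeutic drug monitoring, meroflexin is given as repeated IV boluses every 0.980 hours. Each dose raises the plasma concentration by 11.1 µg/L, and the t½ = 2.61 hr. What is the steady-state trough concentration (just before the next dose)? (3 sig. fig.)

k = ln 2 / 2.61 = 0.2656 hr⁻¹
Fraction remaining after one interval: e^(−kτ) = e^(−0.2656 × 0.980) = 0.7708
R = 1 / (1 − 0.7708) = 4.364
Css,max = 11.1 × 4.364 = 48.44 µg/L
Css,min = Css,max × e^(−kτ) = 48.44 × 0.7708 ≈ 37.3 µg/L

37.3 µg/L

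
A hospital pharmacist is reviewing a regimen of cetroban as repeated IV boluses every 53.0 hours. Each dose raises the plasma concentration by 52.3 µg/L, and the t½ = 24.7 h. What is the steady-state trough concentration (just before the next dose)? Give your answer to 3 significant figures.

k = ln 2 / 24.7 = 0.02806 h⁻¹
Fraction remaining after one interval: e^(−kτ) = e^(−0.02806 × 53.0) = 0.2260
R = 1 / (1 − 0.2260) = 1.292
Css,max = 52.3 × 1.292 = 67.57 µg/L
Css,min = Css,max × e^(−kτ) = 67.57 × 0.2260 ≈ 15.3 µg/L

15.3 µg/L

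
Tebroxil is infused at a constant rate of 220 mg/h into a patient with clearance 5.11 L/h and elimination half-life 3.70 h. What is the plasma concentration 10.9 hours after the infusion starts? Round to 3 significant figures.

37.5 mg/L

Css = rate / CL = 220 / 5.11 = 43.05 mg/L
k = ln 2 / 3.70 = 0.1873 h⁻¹
C(t) = Css (1 − e^(−kt)) = 43.05 × (1 − e^(−2.042)) = 43.05 × 0.8702 ≈ 37.5 mg/L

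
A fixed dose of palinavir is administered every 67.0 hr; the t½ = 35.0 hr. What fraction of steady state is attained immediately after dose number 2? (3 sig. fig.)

k = ln 2 / 35.0 = 0.01980 hr⁻¹
f_n = 1 − e^(−nkτ) = 1 − e^(−2 × 0.01980 × 67.0) = 1 − e^(−2.654) = 1 − 0.07039 ≈ 0.930

0.930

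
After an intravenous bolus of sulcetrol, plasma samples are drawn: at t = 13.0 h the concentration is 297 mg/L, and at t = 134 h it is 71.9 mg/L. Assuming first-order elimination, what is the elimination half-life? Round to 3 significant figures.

k = ln(C₁/C₂) / (t₂ − t₁) = ln(297/71.9) / (134 − 13.0)
  = 1.418 / 121.0 = 0.01172 h⁻¹
t½ = ln 2 / k = ln 2 / 0.01172 ≈ 59.1 hours

59.1 hours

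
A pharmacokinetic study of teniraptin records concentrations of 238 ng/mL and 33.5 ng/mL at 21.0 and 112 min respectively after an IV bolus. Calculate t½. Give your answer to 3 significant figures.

k = ln(C₁/C₂) / (t₂ − t₁) = ln(238/33.5) / (112 − 21.0)
  = 1.961 / 91.00 = 0.02155 min⁻¹
t½ = ln 2 / k = ln 2 / 0.02155 ≈ 32.2 minutes

32.2 minutes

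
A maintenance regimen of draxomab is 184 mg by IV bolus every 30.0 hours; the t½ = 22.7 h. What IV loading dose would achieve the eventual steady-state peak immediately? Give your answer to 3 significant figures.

k = ln 2 / 22.7 = 0.03054 h⁻¹
Accumulation ratio R = 1 / (1 − e^(−kτ)) = 1 / (1 − e^(−0.03054×30.0)) = 1 / (1 − 0.4001) = 1.667
Loading dose = maintenance dose × R = 184 × 1.667 ≈ 307 mg

307 mg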